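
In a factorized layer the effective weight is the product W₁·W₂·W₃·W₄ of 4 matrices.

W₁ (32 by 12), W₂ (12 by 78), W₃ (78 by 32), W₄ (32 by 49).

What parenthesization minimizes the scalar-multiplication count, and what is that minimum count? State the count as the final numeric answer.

Adjacent pairs: W₁W₂ = 32·12·78 = 29952; W₂W₃ = 12·78·32 = 29952; W₃W₄ = 78·32·49 = 122304.
Length 3: W₁..W₃: k=1: 0+29952+32·12·32=42240; k=2: 29952+0+32·78·32=109824 → min 42240 | W₂..W₄: k=2: 0+122304+12·78·49=168168; k=3: 29952+0+12·32·49=48768 → min 48768.
Length 4: W₁..W₄: k=1: 0+48768+32·12·49=67584; k=2: 29952+122304+32·78·49=274560; k=3: 42240+0+32·32·49=92416 → min 67584.
Optimal parenthesization: (W₁·((W₂·W₃)·W₄)) with cost 67584.

67584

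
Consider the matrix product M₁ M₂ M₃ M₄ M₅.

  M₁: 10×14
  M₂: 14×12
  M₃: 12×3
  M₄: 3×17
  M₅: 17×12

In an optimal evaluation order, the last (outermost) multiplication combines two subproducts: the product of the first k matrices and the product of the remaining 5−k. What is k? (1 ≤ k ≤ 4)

3

Adjacent pairs: M₁M₂ = 10·14·12 = 1680; M₂M₃ = 14·12·3 = 504; M₃M₄ = 12·3·17 = 612; M₄M₅ = 3·17·12 = 612.
Length 3: M₁..M₃: k=1: 0+504+10·14·3=924; k=2: 1680+0+10·12·3=2040 → min 924 | M₂..M₄: k=2: 0+612+14·12·17=3468; k=3: 504+0+14·3·17=1218 → min 1218 | M₃..M₅: k=3: 0+612+12·3·12=1044; k=4: 612+0+12·17·12=3060 → min 1044.
Length 4: M₁..M₄: k=1: 0+1218+10·14·17=3598; k=2: 1680+612+10·12·17=4332; k=3: 924+0+10·3·17=1434 → min 1434 | M₂..M₅: k=2: 0+1044+14·12·12=3060; k=3: 504+612+14·3·12=1620; k=4: 1218+0+14·17·12=4074 → min 1620.
Top-level splits: k=1: (M₁..M₁)·(M₂..M₅) → 0+1620+10·14·12 = 3300; k=2: (M₁..M₂)·(M₃..M₅) → 1680+1044+10·12·12 = 4164; k=3: (M₁..M₃)·(M₄..M₅) → 924+612+10·3·12 = 1896; k=4: (M₁..M₄)·(M₅..M₅) → 1434+0+10·17·12 = 3474.
Best split is after M₃, i.e. k = 3.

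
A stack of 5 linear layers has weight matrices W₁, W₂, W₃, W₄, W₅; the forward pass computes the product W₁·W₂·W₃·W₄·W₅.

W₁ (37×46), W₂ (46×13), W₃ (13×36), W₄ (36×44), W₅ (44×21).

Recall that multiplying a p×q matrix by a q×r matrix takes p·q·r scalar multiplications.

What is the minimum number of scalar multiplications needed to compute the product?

64831

Adjacent pairs: W₁W₂ = 37·46·13 = 22126; W₂W₃ = 46·13·36 = 21528; W₃W₄ = 13·36·44 = 20592; W₄W₅ = 36·44·21 = 33264.
Length 3: W₁..W₃: k=1: 0+21528+37·46·36=82800; k=2: 22126+0+37·13·36=39442 → min 39442 | W₂..W₄: k=2: 0+20592+46·13·44=46904; k=3: 21528+0+46·36·44=94392 → min 46904 | W₃..W₅: k=3: 0+33264+13·36·21=43092; k=4: 20592+0+13·44·21=32604 → min 32604.
Length 4: W₁..W₄: k=1: 0+46904+37·46·44=121792; k=2: 22126+20592+37·13·44=63882; k=3: 39442+0+37·36·44=98050 → min 63882 | W₂..W₅: k=2: 0+32604+46·13·21=45162; k=3: 21528+33264+46·36·21=89568; k=4: 46904+0+46·44·21=89408 → min 45162.
Length 5: W₁..W₅: k=1: 0+45162+37·46·21=80904; k=2: 22126+32604+37·13·21=64831; k=3: 39442+33264+37·36·21=100678; k=4: 63882+0+37·44·21=98070 → min 64831.
Optimal order: ((W₁·W₂)·((W₃·W₄)·W₅)) with cost 64831.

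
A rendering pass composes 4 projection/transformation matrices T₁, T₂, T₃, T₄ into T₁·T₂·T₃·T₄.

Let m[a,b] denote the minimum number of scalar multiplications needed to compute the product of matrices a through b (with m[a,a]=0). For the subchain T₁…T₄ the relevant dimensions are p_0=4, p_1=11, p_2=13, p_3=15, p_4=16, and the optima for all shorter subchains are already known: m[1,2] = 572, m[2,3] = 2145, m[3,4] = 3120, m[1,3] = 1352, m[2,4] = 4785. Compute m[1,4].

2312

m[1,4] = min over k∈[1,3] of m[1,k]+m[k+1,4]+p_{0}·p_k·p_{4}.
k=1: 0 + 4785 + 4·11·16 = 5489; k=2: 572 + 3120 + 4·13·16 = 4524; k=3: 1352 + 0 + 4·15·16 = 2312.
Minimum: 2312 at k=3.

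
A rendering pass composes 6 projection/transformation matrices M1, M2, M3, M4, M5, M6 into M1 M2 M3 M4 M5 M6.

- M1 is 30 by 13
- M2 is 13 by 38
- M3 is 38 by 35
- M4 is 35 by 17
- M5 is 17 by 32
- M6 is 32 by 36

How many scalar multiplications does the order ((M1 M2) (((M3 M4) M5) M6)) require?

(M1 M2): 30×13 by 13×38 → 30×38, cost 30·13·38 = 14820
(M3 M4): 38×35 by 35×17 → 38×17, cost 38·35·17 = 22610
((M3 M4) M5): 38×17 by 17×32 → 38×32, cost 38·17·32 = 20672; cumulative 43282
(((M3 M4) M5) M6): 38×32 by 32×36 → 38×36, cost 38·32·36 = 43776; cumulative 87058
((M1 M2) (((M3 M4) M5) M6)): 30×38 by 38×36 → 30×36, cost 30·38·36 = 41040; cumulative 142918
Total: 142918 scalar multiplications.

142918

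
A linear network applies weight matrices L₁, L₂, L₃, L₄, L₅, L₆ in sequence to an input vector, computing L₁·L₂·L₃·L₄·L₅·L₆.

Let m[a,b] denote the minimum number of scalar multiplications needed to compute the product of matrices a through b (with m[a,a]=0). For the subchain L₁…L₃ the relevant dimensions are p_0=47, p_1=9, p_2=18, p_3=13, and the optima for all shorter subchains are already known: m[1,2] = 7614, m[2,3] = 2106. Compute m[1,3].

m[1,3] = min over k∈[1,2] of m[1,k]+m[k+1,3]+p_{0}·p_k·p_{3}.
k=1: 0 + 2106 + 47·9·13 = 7605; k=2: 7614 + 0 + 47·18·13 = 18612.
Minimum: 7605 at k=1.

7605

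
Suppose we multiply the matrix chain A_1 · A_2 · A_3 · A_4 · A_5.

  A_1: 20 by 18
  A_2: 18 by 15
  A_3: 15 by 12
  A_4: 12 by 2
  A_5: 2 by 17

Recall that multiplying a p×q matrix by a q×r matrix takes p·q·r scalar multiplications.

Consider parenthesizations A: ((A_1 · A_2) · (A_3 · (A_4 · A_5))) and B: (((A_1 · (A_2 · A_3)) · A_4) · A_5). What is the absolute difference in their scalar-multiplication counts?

5248

Order A = ((A_1 · A_2) · (A_3 · (A_4 · A_5))): (A_1 · A_2): 20×18 by 18×15 → 20×15, cost 20·18·15 = 5400; (A_4 · A_5): 12×2 by 2×17 → 12×17, cost 12·2·17 = 408; (A_3 · (A_4 · A_5)): 15×12 by 12×17 → 15×17, cost 15·12·17 = 3060; cumulative 3468; ((A_1 · A_2) · (A_3 · (A_4 · A_5))): 20×15 by 15×17 → 20×17, cost 20·15·17 = 5100; cumulative 13968. Total 13968.
Order B = (((A_1 · (A_2 · A_3)) · A_4) · A_5): (A_2 · A_3): 18×15 by 15×12 → 18×12, cost 18·15·12 = 3240; (A_1 · (A_2 · A_3)): 20×18 by 18×12 → 20×12, cost 20·18·12 = 4320; cumulative 7560; ((A_1 · (A_2 · A_3)) · A_4): 20×12 by 12×2 → 20×2, cost 20·12·2 = 480; cumulative 8040; (((A_1 · (A_2 · A_3)) · A_4) · A_5): 20×2 by 2×17 → 20×17, cost 20·2·17 = 680; cumulative 8720. Total 8720.
Difference: |13968 − 8720| = 5248.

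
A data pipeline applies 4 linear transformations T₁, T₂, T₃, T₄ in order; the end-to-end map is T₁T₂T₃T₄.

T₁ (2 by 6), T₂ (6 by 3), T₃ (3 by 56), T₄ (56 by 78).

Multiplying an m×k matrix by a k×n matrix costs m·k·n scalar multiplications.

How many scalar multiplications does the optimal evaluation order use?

Adjacent pairs: T₁T₂ = 2·6·3 = 36; T₂T₃ = 6·3·56 = 1008; T₃T₄ = 3·56·78 = 13104.
Length 3: T₁..T₃: k=1: 0+1008+2·6·56=1680; k=2: 36+0+2·3·56=372 → min 372 | T₂..T₄: k=2: 0+13104+6·3·78=14508; k=3: 1008+0+6·56·78=27216 → min 14508.
Length 4: T₁..T₄: k=1: 0+14508+2·6·78=15444; k=2: 36+13104+2·3·78=13608; k=3: 372+0+2·56·78=9108 → min 9108.
Optimal order: (((T₁T₂)T₃)T₄) with cost 9108.

9108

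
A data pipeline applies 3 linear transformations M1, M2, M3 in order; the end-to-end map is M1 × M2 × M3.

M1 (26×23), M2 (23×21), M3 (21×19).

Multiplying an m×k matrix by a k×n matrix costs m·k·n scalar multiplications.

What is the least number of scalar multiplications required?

20539

Order (M1 × (M2 × M3)): (M2 × M3): 23×21 by 21×19 → 23×19, cost 23·21·19 = 9177; (M1 × (M2 × M3)): 26×23 by 23×19 → 26×19, cost 26·23·19 = 11362; cumulative 20539. Total 20539.
Order ((M1 × M2) × M3): (M1 × M2): 26×23 by 23×21 → 26×21, cost 26·23·21 = 12558; ((M1 × M2) × M3): 26×21 by 21×19 → 26×19, cost 26·21·19 = 10374; cumulative 22932. Total 22932.
Minimum: 20539.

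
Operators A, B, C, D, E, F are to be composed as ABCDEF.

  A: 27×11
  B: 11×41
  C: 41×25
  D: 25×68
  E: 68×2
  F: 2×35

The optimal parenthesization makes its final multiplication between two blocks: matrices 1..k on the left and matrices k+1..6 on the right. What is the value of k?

5

Adjacent pairs: AB = 27·11·41 = 12177; BC = 11·41·25 = 11275; CD = 41·25·68 = 69700; DE = 25·68·2 = 3400; EF = 68·2·35 = 4760.
Length 3: A..C: k=1: 0+11275+27·11·25=18700; k=2: 12177+0+27·41·25=39852 → min 18700 | B..D: k=2: 0+69700+11·41·68=100368; k=3: 11275+0+11·25·68=29975 → min 29975 | C..E: k=3: 0+3400+41·25·2=5450; k=4: 69700+0+41·68·2=75276 → min 5450 | D..F: k=4: 0+4760+25·68·35=64260; k=5: 3400+0+25·2·35=5150 → min 5150.
Length 4: A..D: k=1: 0+29975+27·11·68=50171; k=2: 12177+69700+27·41·68=157153; k=3: 18700+0+27·25·68=64600 → min 50171 | B..E: k=2: 0+5450+11·41·2=6352; k=3: 11275+3400+11·25·2=15225; k=4: 29975+0+11·68·2=31471 → min 6352 | C..F: k=3: 0+5150+41·25·35=41025; k=4: 69700+4760+41·68·35=172040; k=5: 5450+0+41·2·35=8320 → min 8320.
Length 5: A..E: k=1: 0+6352+27·11·2=6946; k=2: 12177+5450+27·41·2=19841; k=3: 18700+3400+27·25·2=23450; k=4: 50171+0+27·68·2=53843 → min 6946 | B..F: k=2: 0+8320+11·41·35=24105; k=3: 11275+5150+11·25·35=26050; k=4: 29975+4760+11·68·35=60915; k=5: 6352+0+11·2·35=7122 → min 7122.
Top-level splits: k=1: (A..A)·(B..F) → 0+7122+27·11·35 = 17517; k=2: (A..B)·(C..F) → 12177+8320+27·41·35 = 59242; k=3: (A..C)·(D..F) → 18700+5150+27·25·35 = 47475; k=4: (A..D)·(E..F) → 50171+4760+27·68·35 = 119191; k=5: (A..E)·(F..F) → 6946+0+27·2·35 = 8836.
Best split is after E, i.e. k = 5.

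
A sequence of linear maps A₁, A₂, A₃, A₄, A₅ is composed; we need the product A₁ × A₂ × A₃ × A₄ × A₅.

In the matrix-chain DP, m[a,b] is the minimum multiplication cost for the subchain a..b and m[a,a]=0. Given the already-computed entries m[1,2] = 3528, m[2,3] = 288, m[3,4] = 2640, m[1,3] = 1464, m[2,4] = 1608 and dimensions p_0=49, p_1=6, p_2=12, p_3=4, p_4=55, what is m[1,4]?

12244

m[1,4] = min over k∈[1,3] of m[1,k]+m[k+1,4]+p_{0}·p_k·p_{4}.
k=1: 0 + 1608 + 49·6·55 = 17778; k=2: 3528 + 2640 + 49·12·55 = 38508; k=3: 1464 + 0 + 49·4·55 = 12244.
Minimum: 12244 at k=3.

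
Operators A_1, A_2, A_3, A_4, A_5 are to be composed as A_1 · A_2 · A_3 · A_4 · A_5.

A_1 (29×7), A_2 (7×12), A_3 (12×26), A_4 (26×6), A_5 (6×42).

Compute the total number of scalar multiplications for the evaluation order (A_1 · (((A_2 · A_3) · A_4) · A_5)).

13566

(A_2 · A_3): 7×12 by 12×26 → 7×26, cost 7·12·26 = 2184
((A_2 · A_3) · A_4): 7×26 by 26×6 → 7×6, cost 7·26·6 = 1092; cumulative 3276
(((A_2 · A_3) · A_4) · A_5): 7×6 by 6×42 → 7×42, cost 7·6·42 = 1764; cumulative 5040
(A_1 · (((A_2 · A_3) · A_4) · A_5)): 29×7 by 7×42 → 29×42, cost 29·7·42 = 8526; cumulative 13566
Total: 13566 scalar multiplications.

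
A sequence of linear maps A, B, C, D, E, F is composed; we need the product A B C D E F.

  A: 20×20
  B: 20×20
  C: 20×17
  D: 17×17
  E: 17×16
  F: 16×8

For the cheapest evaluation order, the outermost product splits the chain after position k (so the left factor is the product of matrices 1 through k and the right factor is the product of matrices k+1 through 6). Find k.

Adjacent pairs: AB = 20·20·20 = 8000; BC = 20·20·17 = 6800; CD = 20·17·17 = 5780; DE = 17·17·16 = 4624; EF = 17·16·8 = 2176.
Length 3: A..C: k=1: 0+6800+20·20·17=13600; k=2: 8000+0+20·20·17=14800 → min 13600 | B..D: k=2: 0+5780+20·20·17=12580; k=3: 6800+0+20·17·17=12580 → min 12580 | C..E: k=3: 0+4624+20·17·16=10064; k=4: 5780+0+20·17·16=11220 → min 10064 | D..F: k=4: 0+2176+17·17·8=4488; k=5: 4624+0+17·16·8=6800 → min 4488.
Length 4: A..D: k=1: 0+12580+20·20·17=19380; k=2: 8000+5780+20·20·17=20580; k=3: 13600+0+20·17·17=19380 → min 19380 | B..E: k=2: 0+10064+20·20·16=16464; k=3: 6800+4624+20·17·16=16864; k=4: 12580+0+20·17·16=18020 → min 16464 | C..F: k=3: 0+4488+20·17·8=7208; k=4: 5780+2176+20·17·8=10676; k=5: 10064+0+20·16·8=12624 → min 7208.
Length 5: A..E: k=1: 0+16464+20·20·16=22864; k=2: 8000+10064+20·20·16=24464; k=3: 13600+4624+20·17·16=23664; k=4: 19380+0+20·17·16=24820 → min 22864 | B..F: k=2: 0+7208+20·20·8=10408; k=3: 6800+4488+20·17·8=14008; k=4: 12580+2176+20·17·8=17476; k=5: 16464+0+20·16·8=19024 → min 10408.
Top-level splits: k=1: (A..A)·(B..F) → 0+10408+20·20·8 = 13608; k=2: (A..B)·(C..F) → 8000+7208+20·20·8 = 18408; k=3: (A..C)·(D..F) → 13600+4488+20·17·8 = 20808; k=4: (A..D)·(E..F) → 19380+2176+20·17·8 = 24276; k=5: (A..E)·(F..F) → 22864+0+20·16·8 = 25424.
Best split is after A, i.e. k = 1.

1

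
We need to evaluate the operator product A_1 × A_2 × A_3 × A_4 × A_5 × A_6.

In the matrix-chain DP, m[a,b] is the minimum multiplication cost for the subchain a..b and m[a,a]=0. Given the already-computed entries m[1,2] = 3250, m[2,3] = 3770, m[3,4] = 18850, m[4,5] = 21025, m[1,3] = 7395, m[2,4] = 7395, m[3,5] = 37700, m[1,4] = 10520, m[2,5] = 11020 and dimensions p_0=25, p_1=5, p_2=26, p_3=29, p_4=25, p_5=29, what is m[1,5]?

m[1,5] = min over k∈[1,4] of m[1,k]+m[k+1,5]+p_{0}·p_k·p_{5}.
k=1: 0 + 11020 + 25·5·29 = 14645; k=2: 3250 + 37700 + 25·26·29 = 59800; k=3: 7395 + 21025 + 25·29·29 = 49445; k=4: 10520 + 0 + 25·25·29 = 28645.
Minimum: 14645 at k=1.

14645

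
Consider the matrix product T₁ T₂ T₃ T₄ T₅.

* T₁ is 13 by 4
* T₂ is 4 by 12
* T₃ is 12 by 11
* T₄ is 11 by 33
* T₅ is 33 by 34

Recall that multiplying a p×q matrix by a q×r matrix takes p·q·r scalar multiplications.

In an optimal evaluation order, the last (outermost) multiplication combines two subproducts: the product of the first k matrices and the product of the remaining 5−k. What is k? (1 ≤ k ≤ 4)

1

Adjacent pairs: T₁T₂ = 13·4·12 = 624; T₂T₃ = 4·12·11 = 528; T₃T₄ = 12·11·33 = 4356; T₄T₅ = 11·33·34 = 12342.
Length 3: T₁..T₃: k=1: 0+528+13·4·11=1100; k=2: 624+0+13·12·11=2340 → min 1100 | T₂..T₄: k=2: 0+4356+4·12·33=5940; k=3: 528+0+4·11·33=1980 → min 1980 | T₃..T₅: k=3: 0+12342+12·11·34=16830; k=4: 4356+0+12·33·34=17820 → min 16830.
Length 4: T₁..T₄: k=1: 0+1980+13·4·33=3696; k=2: 624+4356+13·12·33=10128; k=3: 1100+0+13·11·33=5819 → min 3696 | T₂..T₅: k=2: 0+16830+4·12·34=18462; k=3: 528+12342+4·11·34=14366; k=4: 1980+0+4·33·34=6468 → min 6468.
Top-level splits: k=1: (T₁..T₁)·(T₂..T₅) → 0+6468+13·4·34 = 8236; k=2: (T₁..T₂)·(T₃..T₅) → 624+16830+13·12·34 = 22758; k=3: (T₁..T₃)·(T₄..T₅) → 1100+12342+13·11·34 = 18304; k=4: (T₁..T₄)·(T₅..T₅) → 3696+0+13·33·34 = 18282.
Best split is after T₁, i.e. k = 1.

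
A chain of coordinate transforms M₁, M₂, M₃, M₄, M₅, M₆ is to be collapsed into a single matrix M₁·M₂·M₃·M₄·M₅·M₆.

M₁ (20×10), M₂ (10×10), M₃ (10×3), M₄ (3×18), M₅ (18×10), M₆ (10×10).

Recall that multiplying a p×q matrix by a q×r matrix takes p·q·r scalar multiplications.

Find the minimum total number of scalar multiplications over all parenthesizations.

Adjacent pairs: M₁M₂ = 20·10·10 = 2000; M₂M₃ = 10·10·3 = 300; M₃M₄ = 10·3·18 = 540; M₄M₅ = 3·18·10 = 540; M₅M₆ = 18·10·10 = 1800.
Length 3: M₁..M₃: k=1: 0+300+20·10·3=900; k=2: 2000+0+20·10·3=2600 → min 900 | M₂..M₄: k=2: 0+540+10·10·18=2340; k=3: 300+0+10·3·18=840 → min 840 | M₃..M₅: k=3: 0+540+10·3·10=840; k=4: 540+0+10·18·10=2340 → min 840 | M₄..M₆: k=4: 0+1800+3·18·10=2340; k=5: 540+0+3·10·10=840 → min 840.
Length 4: M₁..M₄: k=1: 0+840+20·10·18=4440; k=2: 2000+540+20·10·18=6140; k=3: 900+0+20·3·18=1980 → min 1980 | M₂..M₅: k=2: 0+840+10·10·10=1840; k=3: 300+540+10·3·10=1140; k=4: 840+0+10·18·10=2640 → min 1140 | M₃..M₆: k=3: 0+840+10·3·10=1140; k=4: 540+1800+10·18·10=4140; k=5: 840+0+10·10·10=1840 → min 1140.
Length 5: M₁..M₅: k=1: 0+1140+20·10·10=3140; k=2: 2000+840+20·10·10=4840; k=3: 900+540+20·3·10=2040; k=4: 1980+0+20·18·10=5580 → min 2040 | M₂..M₆: k=2: 0+1140+10·10·10=2140; k=3: 300+840+10·3·10=1440; k=4: 840+1800+10·18·10=4440; k=5: 1140+0+10·10·10=2140 → min 1440.
Length 6: M₁..M₆: k=1: 0+1440+20·10·10=3440; k=2: 2000+1140+20·10·10=5140; k=3: 900+840+20·3·10=2340; k=4: 1980+1800+20·18·10=7380; k=5: 2040+0+20·10·10=4040 → min 2340.
Optimal order: ((M₁·(M₂·M₃))·((M₄·M₅)·M₆)) with cost 2340.

2340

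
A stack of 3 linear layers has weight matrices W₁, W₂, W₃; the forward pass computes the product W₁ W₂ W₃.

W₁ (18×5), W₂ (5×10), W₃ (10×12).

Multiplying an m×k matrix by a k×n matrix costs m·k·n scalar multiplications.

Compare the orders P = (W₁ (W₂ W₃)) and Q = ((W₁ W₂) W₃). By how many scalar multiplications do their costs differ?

1380

Order P = (W₁ (W₂ W₃)): (W₂ W₃): 5×10 by 10×12 → 5×12, cost 5·10·12 = 600; (W₁ (W₂ W₃)): 18×5 by 5×12 → 18×12, cost 18·5·12 = 1080; cumulative 1680. Total 1680.
Order Q = ((W₁ W₂) W₃): (W₁ W₂): 18×5 by 5×10 → 18×10, cost 18·5·10 = 900; ((W₁ W₂) W₃): 18×10 by 10×12 → 18×12, cost 18·10·12 = 2160; cumulative 3060. Total 3060.
Difference: |1680 − 3060| = 1380.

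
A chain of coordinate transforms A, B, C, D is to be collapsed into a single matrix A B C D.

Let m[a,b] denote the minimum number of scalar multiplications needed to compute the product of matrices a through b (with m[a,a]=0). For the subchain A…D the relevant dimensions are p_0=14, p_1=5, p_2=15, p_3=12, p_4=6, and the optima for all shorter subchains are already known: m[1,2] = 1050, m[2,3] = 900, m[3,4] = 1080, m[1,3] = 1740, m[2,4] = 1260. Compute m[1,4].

1680

m[1,4] = min over k∈[1,3] of m[1,k]+m[k+1,4]+p_{0}·p_k·p_{4}.
k=1: 0 + 1260 + 14·5·6 = 1680; k=2: 1050 + 1080 + 14·15·6 = 3390; k=3: 1740 + 0 + 14·12·6 = 2748.
Minimum: 1680 at k=1.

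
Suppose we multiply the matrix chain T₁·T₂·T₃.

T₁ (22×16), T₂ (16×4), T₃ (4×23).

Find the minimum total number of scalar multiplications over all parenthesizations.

3432

Order (T₁·(T₂·T₃)): (T₂·T₃): 16×4 by 4×23 → 16×23, cost 16·4·23 = 1472; (T₁·(T₂·T₃)): 22×16 by 16×23 → 22×23, cost 22·16·23 = 8096; cumulative 9568. Total 9568.
Order ((T₁·T₂)·T₃): (T₁·T₂): 22×16 by 16×4 → 22×4, cost 22·16·4 = 1408; ((T₁·T₂)·T₃): 22×4 by 4×23 → 22×23, cost 22·4·23 = 2024; cumulative 3432. Total 3432.
Minimum: 3432.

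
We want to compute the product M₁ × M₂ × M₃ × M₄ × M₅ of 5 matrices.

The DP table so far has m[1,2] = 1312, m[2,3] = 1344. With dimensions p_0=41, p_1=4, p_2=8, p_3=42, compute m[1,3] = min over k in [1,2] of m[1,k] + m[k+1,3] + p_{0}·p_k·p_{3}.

m[1,3] = min over k∈[1,2] of m[1,k]+m[k+1,3]+p_{0}·p_k·p_{3}.
k=1: 0 + 1344 + 41·4·42 = 8232; k=2: 1312 + 0 + 41·8·42 = 15088.
Minimum: 8232 at k=1.

8232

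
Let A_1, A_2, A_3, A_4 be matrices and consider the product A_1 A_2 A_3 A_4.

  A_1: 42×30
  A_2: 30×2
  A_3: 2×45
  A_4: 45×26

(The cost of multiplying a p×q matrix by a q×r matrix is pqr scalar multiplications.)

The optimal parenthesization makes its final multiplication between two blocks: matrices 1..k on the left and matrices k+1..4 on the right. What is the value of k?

2

Adjacent pairs: A_1A_2 = 42·30·2 = 2520; A_2A_3 = 30·2·45 = 2700; A_3A_4 = 2·45·26 = 2340.
Length 3: A_1..A_3: k=1: 0+2700+42·30·45=59400; k=2: 2520+0+42·2·45=6300 → min 6300 | A_2..A_4: k=2: 0+2340+30·2·26=3900; k=3: 2700+0+30·45·26=37800 → min 3900.
Top-level splits: k=1: (A_1..A_1)·(A_2..A_4) → 0+3900+42·30·26 = 36660; k=2: (A_1..A_2)·(A_3..A_4) → 2520+2340+42·2·26 = 7044; k=3: (A_1..A_3)·(A_4..A_4) → 6300+0+42·45·26 = 55440.
Best split is after A_2, i.e. k = 2.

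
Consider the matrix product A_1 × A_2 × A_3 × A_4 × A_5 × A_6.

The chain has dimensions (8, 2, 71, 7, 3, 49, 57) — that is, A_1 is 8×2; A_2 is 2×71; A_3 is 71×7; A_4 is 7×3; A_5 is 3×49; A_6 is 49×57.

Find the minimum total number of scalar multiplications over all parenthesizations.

7828

Adjacent pairs: A_1A_2 = 8·2·71 = 1136; A_2A_3 = 2·71·7 = 994; A_3A_4 = 71·7·3 = 1491; A_4A_5 = 7·3·49 = 1029; A_5A_6 = 3·49·57 = 8379.
Length 3: A_1..A_3: k=1: 0+994+8·2·7=1106; k=2: 1136+0+8·71·7=5112 → min 1106 | A_2..A_4: k=2: 0+1491+2·71·3=1917; k=3: 994+0+2·7·3=1036 → min 1036 | A_3..A_5: k=3: 0+1029+71·7·49=25382; k=4: 1491+0+71·3·49=11928 → min 11928 | A_4..A_6: k=4: 0+8379+7·3·57=9576; k=5: 1029+0+7·49·57=20580 → min 9576.
Length 4: A_1..A_4: k=1: 0+1036+8·2·3=1084; k=2: 1136+1491+8·71·3=4331; k=3: 1106+0+8·7·3=1274 → min 1084 | A_2..A_5: k=2: 0+11928+2·71·49=18886; k=3: 994+1029+2·7·49=2709; k=4: 1036+0+2·3·49=1330 → min 1330 | A_3..A_6: k=3: 0+9576+71·7·57=37905; k=4: 1491+8379+71·3·57=22011; k=5: 11928+0+71·49·57=210231 → min 22011.
Length 5: A_1..A_5: k=1: 0+1330+8·2·49=2114; k=2: 1136+11928+8·71·49=40896; k=3: 1106+1029+8·7·49=4879; k=4: 1084+0+8·3·49=2260 → min 2114 | A_2..A_6: k=2: 0+22011+2·71·57=30105; k=3: 994+9576+2·7·57=11368; k=4: 1036+8379+2·3·57=9757; k=5: 1330+0+2·49·57=6916 → min 6916.
Length 6: A_1..A_6: k=1: 0+6916+8·2·57=7828; k=2: 1136+22011+8·71·57=55523; k=3: 1106+9576+8·7·57=13874; k=4: 1084+8379+8·3·57=10831; k=5: 2114+0+8·49·57=24458 → min 7828.
Optimal order: (A_1 × ((((A_2 × A_3) × A_4) × A_5) × A_6)) with cost 7828.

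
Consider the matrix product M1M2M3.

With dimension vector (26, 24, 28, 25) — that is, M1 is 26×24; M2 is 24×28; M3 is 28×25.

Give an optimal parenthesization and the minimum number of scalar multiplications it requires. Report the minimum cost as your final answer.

(M1(M2M3)): cost 32400.
((M1M2)M3): cost 35672.
Optimal: (M1(M2M3)) with cost 32400.

32400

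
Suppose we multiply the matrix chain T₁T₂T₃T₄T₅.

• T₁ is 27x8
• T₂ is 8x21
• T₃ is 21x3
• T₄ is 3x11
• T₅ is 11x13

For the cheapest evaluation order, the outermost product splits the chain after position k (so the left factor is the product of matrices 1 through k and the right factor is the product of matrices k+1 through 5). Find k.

Adjacent pairs: T₁T₂ = 27·8·21 = 4536; T₂T₃ = 8·21·3 = 504; T₃T₄ = 21·3·11 = 693; T₄T₅ = 3·11·13 = 429.
Length 3: T₁..T₃: k=1: 0+504+27·8·3=1152; k=2: 4536+0+27·21·3=6237 → min 1152 | T₂..T₄: k=2: 0+693+8·21·11=2541; k=3: 504+0+8·3·11=768 → min 768 | T₃..T₅: k=3: 0+429+21·3·13=1248; k=4: 693+0+21·11·13=3696 → min 1248.
Length 4: T₁..T₄: k=1: 0+768+27·8·11=3144; k=2: 4536+693+27·21·11=11466; k=3: 1152+0+27·3·11=2043 → min 2043 | T₂..T₅: k=2: 0+1248+8·21·13=3432; k=3: 504+429+8·3·13=1245; k=4: 768+0+8·11·13=1912 → min 1245.
Top-level splits: k=1: (T₁..T₁)·(T₂..T₅) → 0+1245+27·8·13 = 4053; k=2: (T₁..T₂)·(T₃..T₅) → 4536+1248+27·21·13 = 13155; k=3: (T₁..T₃)·(T₄..T₅) → 1152+429+27·3·13 = 2634; k=4: (T₁..T₄)·(T₅..T₅) → 2043+0+27·11·13 = 5904.
Best split is after T₃, i.e. k = 3.

3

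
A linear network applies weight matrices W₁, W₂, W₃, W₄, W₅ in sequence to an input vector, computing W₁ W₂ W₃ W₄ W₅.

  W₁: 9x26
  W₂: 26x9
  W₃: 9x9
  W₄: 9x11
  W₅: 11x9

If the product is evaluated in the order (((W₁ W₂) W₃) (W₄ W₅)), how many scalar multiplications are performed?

(W₁ W₂): 9×26 by 26×9 → 9×9, cost 9·26·9 = 2106
((W₁ W₂) W₃): 9×9 by 9×9 → 9×9, cost 9·9·9 = 729; cumulative 2835
(W₄ W₅): 9×11 by 11×9 → 9×9, cost 9·11·9 = 891
(((W₁ W₂) W₃) (W₄ W₅)): 9×9 by 9×9 → 9×9, cost 9·9·9 = 729; cumulative 4455
Total: 4455 scalar multiplications.

4455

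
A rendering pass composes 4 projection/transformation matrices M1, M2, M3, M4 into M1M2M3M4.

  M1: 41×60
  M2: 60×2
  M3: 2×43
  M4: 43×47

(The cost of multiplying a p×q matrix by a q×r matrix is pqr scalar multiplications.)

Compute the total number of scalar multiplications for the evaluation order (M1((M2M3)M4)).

(M2M3): 60×2 by 2×43 → 60×43, cost 60·2·43 = 5160
((M2M3)M4): 60×43 by 43×47 → 60×47, cost 60·43·47 = 121260; cumulative 126420
(M1((M2M3)M4)): 41×60 by 60×47 → 41×47, cost 41·60·47 = 115620; cumulative 242040
Total: 242040 scalar multiplications.

242040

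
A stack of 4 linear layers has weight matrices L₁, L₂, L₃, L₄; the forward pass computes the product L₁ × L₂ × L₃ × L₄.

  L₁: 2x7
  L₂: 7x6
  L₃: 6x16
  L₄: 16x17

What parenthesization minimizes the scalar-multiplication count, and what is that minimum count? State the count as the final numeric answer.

820

Adjacent pairs: L₁L₂ = 2·7·6 = 84; L₂L₃ = 7·6·16 = 672; L₃L₄ = 6·16·17 = 1632.
Length 3: L₁..L₃: k=1: 0+672+2·7·16=896; k=2: 84+0+2·6·16=276 → min 276 | L₂..L₄: k=2: 0+1632+7·6·17=2346; k=3: 672+0+7·16·17=2576 → min 2346.
Length 4: L₁..L₄: k=1: 0+2346+2·7·17=2584; k=2: 84+1632+2·6·17=1920; k=3: 276+0+2·16·17=820 → min 820.
Optimal parenthesization: (((L₁ × L₂) × L₃) × L₄) with cost 820.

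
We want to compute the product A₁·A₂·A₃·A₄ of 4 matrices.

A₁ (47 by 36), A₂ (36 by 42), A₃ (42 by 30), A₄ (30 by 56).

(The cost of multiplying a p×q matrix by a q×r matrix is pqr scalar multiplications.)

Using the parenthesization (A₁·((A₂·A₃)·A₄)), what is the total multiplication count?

200592

(A₂·A₃): 36×42 by 42×30 → 36×30, cost 36·42·30 = 45360
((A₂·A₃)·A₄): 36×30 by 30×56 → 36×56, cost 36·30·56 = 60480; cumulative 105840
(A₁·((A₂·A₃)·A₄)): 47×36 by 36×56 → 47×56, cost 47·36·56 = 94752; cumulative 200592
Total: 200592 scalar multiplications.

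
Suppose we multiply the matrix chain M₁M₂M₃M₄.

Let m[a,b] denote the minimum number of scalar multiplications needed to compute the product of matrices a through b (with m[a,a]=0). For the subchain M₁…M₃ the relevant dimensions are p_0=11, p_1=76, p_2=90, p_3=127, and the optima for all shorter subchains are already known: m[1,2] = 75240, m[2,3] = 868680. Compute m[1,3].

200970

m[1,3] = min over k∈[1,2] of m[1,k]+m[k+1,3]+p_{0}·p_k·p_{3}.
k=1: 0 + 868680 + 11·76·127 = 974852; k=2: 75240 + 0 + 11·90·127 = 200970.
Minimum: 200970 at k=2.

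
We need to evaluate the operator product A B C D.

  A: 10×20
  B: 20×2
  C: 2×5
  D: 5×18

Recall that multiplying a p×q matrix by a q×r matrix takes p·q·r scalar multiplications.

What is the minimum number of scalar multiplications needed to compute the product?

940

Adjacent pairs: AB = 10·20·2 = 400; BC = 20·2·5 = 200; CD = 2·5·18 = 180.
Length 3: A..C: k=1: 0+200+10·20·5=1200; k=2: 400+0+10·2·5=500 → min 500 | B..D: k=2: 0+180+20·2·18=900; k=3: 200+0+20·5·18=2000 → min 900.
Length 4: A..D: k=1: 0+900+10·20·18=4500; k=2: 400+180+10·2·18=940; k=3: 500+0+10·5·18=1400 → min 940.
Optimal order: ((A B) (C D)) with cost 940.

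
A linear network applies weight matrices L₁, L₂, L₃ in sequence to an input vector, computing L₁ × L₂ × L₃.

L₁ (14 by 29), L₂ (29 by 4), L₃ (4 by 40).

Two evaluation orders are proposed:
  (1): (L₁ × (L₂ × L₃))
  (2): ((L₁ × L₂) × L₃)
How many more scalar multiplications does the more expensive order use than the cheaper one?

Order (1) = (L₁ × (L₂ × L₃)): (L₂ × L₃): 29×4 by 4×40 → 29×40, cost 29·4·40 = 4640; (L₁ × (L₂ × L₃)): 14×29 by 29×40 → 14×40, cost 14·29·40 = 16240; cumulative 20880. Total 20880.
Order (2) = ((L₁ × L₂) × L₃): (L₁ × L₂): 14×29 by 29×4 → 14×4, cost 14·29·4 = 1624; ((L₁ × L₂) × L₃): 14×4 by 4×40 → 14×40, cost 14·4·40 = 2240; cumulative 3864. Total 3864.
Difference: |20880 − 3864| = 17016.

17016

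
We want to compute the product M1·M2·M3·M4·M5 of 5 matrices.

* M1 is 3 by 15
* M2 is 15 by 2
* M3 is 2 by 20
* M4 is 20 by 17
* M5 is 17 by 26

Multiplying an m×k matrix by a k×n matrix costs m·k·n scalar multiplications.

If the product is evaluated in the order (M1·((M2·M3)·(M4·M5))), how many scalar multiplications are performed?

18410

(M2·M3): 15×2 by 2×20 → 15×20, cost 15·2·20 = 600
(M4·M5): 20×17 by 17×26 → 20×26, cost 20·17·26 = 8840
((M2·M3)·(M4·M5)): 15×20 by 20×26 → 15×26, cost 15·20·26 = 7800; cumulative 17240
(M1·((M2·M3)·(M4·M5))): 3×15 by 15×26 → 3×26, cost 3·15·26 = 1170; cumulative 18410
Total: 18410 scalar multiplications.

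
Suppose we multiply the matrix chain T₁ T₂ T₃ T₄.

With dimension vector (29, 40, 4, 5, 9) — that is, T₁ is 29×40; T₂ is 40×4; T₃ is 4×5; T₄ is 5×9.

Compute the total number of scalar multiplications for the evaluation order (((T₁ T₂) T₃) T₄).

(T₁ T₂): 29×40 by 40×4 → 29×4, cost 29·40·4 = 4640
((T₁ T₂) T₃): 29×4 by 4×5 → 29×5, cost 29·4·5 = 580; cumulative 5220
(((T₁ T₂) T₃) T₄): 29×5 by 5×9 → 29×9, cost 29·5·9 = 1305; cumulative 6525
Total: 6525 scalar multiplications.

6525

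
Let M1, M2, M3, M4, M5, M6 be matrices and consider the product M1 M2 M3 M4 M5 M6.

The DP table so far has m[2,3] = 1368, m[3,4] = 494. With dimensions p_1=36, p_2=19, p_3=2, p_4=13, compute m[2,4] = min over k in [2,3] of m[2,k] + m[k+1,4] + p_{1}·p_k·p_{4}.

2304

m[2,4] = min over k∈[2,3] of m[2,k]+m[k+1,4]+p_{1}·p_k·p_{4}.
k=2: 0 + 494 + 36·19·13 = 9386; k=3: 1368 + 0 + 36·2·13 = 2304.
Minimum: 2304 at k=3.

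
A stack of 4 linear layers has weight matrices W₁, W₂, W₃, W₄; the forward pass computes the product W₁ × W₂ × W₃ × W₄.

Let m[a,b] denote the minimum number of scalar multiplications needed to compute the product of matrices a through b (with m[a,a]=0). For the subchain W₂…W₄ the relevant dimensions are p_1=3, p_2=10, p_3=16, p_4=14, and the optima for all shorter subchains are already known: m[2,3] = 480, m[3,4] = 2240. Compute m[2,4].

1152

m[2,4] = min over k∈[2,3] of m[2,k]+m[k+1,4]+p_{1}·p_k·p_{4}.
k=2: 0 + 2240 + 3·10·14 = 2660; k=3: 480 + 0 + 3·16·14 = 1152.
Minimum: 1152 at k=3.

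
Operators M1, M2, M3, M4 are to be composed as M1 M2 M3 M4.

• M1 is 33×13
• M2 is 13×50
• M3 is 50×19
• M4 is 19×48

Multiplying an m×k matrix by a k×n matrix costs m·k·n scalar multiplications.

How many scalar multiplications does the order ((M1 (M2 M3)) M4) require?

(M2 M3): 13×50 by 50×19 → 13×19, cost 13·50·19 = 12350
(M1 (M2 M3)): 33×13 by 13×19 → 33×19, cost 33·13·19 = 8151; cumulative 20501
((M1 (M2 M3)) M4): 33×19 by 19×48 → 33×48, cost 33·19·48 = 30096; cumulative 50597
Total: 50597 scalar multiplications.

50597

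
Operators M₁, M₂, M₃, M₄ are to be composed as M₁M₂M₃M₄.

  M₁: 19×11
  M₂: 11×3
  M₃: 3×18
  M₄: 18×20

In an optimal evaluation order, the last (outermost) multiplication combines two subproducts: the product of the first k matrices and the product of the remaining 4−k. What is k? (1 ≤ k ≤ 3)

2

Adjacent pairs: M₁M₂ = 19·11·3 = 627; M₂M₃ = 11·3·18 = 594; M₃M₄ = 3·18·20 = 1080.
Length 3: M₁..M₃: k=1: 0+594+19·11·18=4356; k=2: 627+0+19·3·18=1653 → min 1653 | M₂..M₄: k=2: 0+1080+11·3·20=1740; k=3: 594+0+11·18·20=4554 → min 1740.
Top-level splits: k=1: (M₁..M₁)·(M₂..M₄) → 0+1740+19·11·20 = 5920; k=2: (M₁..M₂)·(M₃..M₄) → 627+1080+19·3·20 = 2847; k=3: (M₁..M₃)·(M₄..M₄) → 1653+0+19·18·20 = 8493.
Best split is after M₂, i.e. k = 2.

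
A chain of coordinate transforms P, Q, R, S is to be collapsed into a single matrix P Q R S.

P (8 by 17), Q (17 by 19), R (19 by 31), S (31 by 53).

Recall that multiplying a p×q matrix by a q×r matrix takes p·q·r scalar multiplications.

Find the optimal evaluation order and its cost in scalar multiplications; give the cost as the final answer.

Adjacent pairs: PQ = 8·17·19 = 2584; QR = 17·19·31 = 10013; RS = 19·31·53 = 31217.
Length 3: P..R: k=1: 0+10013+8·17·31=14229; k=2: 2584+0+8·19·31=7296 → min 7296 | Q..S: k=2: 0+31217+17·19·53=48336; k=3: 10013+0+17·31·53=37944 → min 37944.
Length 4: P..S: k=1: 0+37944+8·17·53=45152; k=2: 2584+31217+8·19·53=41857; k=3: 7296+0+8·31·53=20440 → min 20440.
Optimal parenthesization: (((P Q) R) S) with cost 20440.

20440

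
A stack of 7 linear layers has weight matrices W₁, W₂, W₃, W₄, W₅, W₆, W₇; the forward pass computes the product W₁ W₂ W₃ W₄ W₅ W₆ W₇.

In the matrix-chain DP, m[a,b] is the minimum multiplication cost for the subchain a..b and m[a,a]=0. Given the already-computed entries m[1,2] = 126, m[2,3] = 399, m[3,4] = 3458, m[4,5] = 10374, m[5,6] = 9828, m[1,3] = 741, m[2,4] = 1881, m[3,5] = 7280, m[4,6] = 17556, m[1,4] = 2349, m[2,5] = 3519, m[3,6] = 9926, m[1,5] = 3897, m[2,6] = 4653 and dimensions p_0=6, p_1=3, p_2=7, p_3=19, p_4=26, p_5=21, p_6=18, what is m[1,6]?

4977

m[1,6] = min over k∈[1,5] of m[1,k]+m[k+1,6]+p_{0}·p_k·p_{6}.
k=1: 0 + 4653 + 6·3·18 = 4977; k=2: 126 + 9926 + 6·7·18 = 10808; k=3: 741 + 17556 + 6·19·18 = 20349; k=4: 2349 + 9828 + 6·26·18 = 14985; k=5: 3897 + 0 + 6·21·18 = 6165.
Minimum: 4977 at k=1.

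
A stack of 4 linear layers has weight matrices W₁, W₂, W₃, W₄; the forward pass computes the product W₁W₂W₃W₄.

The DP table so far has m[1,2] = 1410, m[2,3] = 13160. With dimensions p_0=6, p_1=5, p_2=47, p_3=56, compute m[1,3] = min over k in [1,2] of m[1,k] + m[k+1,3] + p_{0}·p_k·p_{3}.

m[1,3] = min over k∈[1,2] of m[1,k]+m[k+1,3]+p_{0}·p_k·p_{3}.
k=1: 0 + 13160 + 6·5·56 = 14840; k=2: 1410 + 0 + 6·47·56 = 17202.
Minimum: 14840 at k=1.

14840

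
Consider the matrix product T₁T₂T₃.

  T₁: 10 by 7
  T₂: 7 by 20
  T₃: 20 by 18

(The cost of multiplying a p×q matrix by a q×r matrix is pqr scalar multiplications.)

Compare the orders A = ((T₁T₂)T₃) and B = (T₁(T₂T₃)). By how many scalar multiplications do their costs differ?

1220

Order A = ((T₁T₂)T₃): (T₁T₂): 10×7 by 7×20 → 10×20, cost 10·7·20 = 1400; ((T₁T₂)T₃): 10×20 by 20×18 → 10×18, cost 10·20·18 = 3600; cumulative 5000. Total 5000.
Order B = (T₁(T₂T₃)): (T₂T₃): 7×20 by 20×18 → 7×18, cost 7·20·18 = 2520; (T₁(T₂T₃)): 10×7 by 7×18 → 10×18, cost 10·7·18 = 1260; cumulative 3780. Total 3780.
Difference: |5000 − 3780| = 1220.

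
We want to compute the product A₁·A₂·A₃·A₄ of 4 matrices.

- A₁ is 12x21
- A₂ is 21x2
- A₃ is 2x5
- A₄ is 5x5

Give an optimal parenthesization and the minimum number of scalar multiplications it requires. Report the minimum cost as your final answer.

674

Adjacent pairs: A₁A₂ = 12·21·2 = 504; A₂A₃ = 21·2·5 = 210; A₃A₄ = 2·5·5 = 50.
Length 3: A₁..A₃: k=1: 0+210+12·21·5=1470; k=2: 504+0+12·2·5=624 → min 624 | A₂..A₄: k=2: 0+50+21·2·5=260; k=3: 210+0+21·5·5=735 → min 260.
Length 4: A₁..A₄: k=1: 0+260+12·21·5=1520; k=2: 504+50+12·2·5=674; k=3: 624+0+12·5·5=924 → min 674.
Optimal parenthesization: ((A₁·A₂)·(A₃·A₄)) with cost 674.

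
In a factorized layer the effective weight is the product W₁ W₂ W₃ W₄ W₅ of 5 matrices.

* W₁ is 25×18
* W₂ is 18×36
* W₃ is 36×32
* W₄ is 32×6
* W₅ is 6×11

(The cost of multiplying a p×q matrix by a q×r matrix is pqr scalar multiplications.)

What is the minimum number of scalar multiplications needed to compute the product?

15150

Adjacent pairs: W₁W₂ = 25·18·36 = 16200; W₂W₃ = 18·36·32 = 20736; W₃W₄ = 36·32·6 = 6912; W₄W₅ = 32·6·11 = 2112.
Length 3: W₁..W₃: k=1: 0+20736+25·18·32=35136; k=2: 16200+0+25·36·32=45000 → min 35136 | W₂..W₄: k=2: 0+6912+18·36·6=10800; k=3: 20736+0+18·32·6=24192 → min 10800 | W₃..W₅: k=3: 0+2112+36·32·11=14784; k=4: 6912+0+36·6·11=9288 → min 9288.
Length 4: W₁..W₄: k=1: 0+10800+25·18·6=13500; k=2: 16200+6912+25·36·6=28512; k=3: 35136+0+25·32·6=39936 → min 13500 | W₂..W₅: k=2: 0+9288+18·36·11=16416; k=3: 20736+2112+18·32·11=29184; k=4: 10800+0+18·6·11=11988 → min 11988.
Length 5: W₁..W₅: k=1: 0+11988+25·18·11=16938; k=2: 16200+9288+25·36·11=35388; k=3: 35136+2112+25·32·11=46048; k=4: 13500+0+25·6·11=15150 → min 15150.
Optimal order: ((W₁ (W₂ (W₃ W₄))) W₅) with cost 15150.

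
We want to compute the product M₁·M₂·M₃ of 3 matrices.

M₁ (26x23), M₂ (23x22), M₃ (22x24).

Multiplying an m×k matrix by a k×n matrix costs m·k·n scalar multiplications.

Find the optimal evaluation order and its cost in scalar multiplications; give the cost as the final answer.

26496

(M₁·(M₂·M₃)): cost 26496.
((M₁·M₂)·M₃): cost 26884.
Optimal: (M₁·(M₂·M₃)) with cost 26496.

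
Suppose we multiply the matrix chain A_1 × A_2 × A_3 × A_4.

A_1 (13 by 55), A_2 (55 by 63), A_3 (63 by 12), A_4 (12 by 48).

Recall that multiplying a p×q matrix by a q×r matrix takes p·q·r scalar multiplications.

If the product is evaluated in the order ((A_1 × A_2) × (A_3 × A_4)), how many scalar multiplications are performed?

120645

(A_1 × A_2): 13×55 by 55×63 → 13×63, cost 13·55·63 = 45045
(A_3 × A_4): 63×12 by 12×48 → 63×48, cost 63·12·48 = 36288
((A_1 × A_2) × (A_3 × A_4)): 13×63 by 63×48 → 13×48, cost 13·63·48 = 39312; cumulative 120645
Total: 120645 scalar multiplications.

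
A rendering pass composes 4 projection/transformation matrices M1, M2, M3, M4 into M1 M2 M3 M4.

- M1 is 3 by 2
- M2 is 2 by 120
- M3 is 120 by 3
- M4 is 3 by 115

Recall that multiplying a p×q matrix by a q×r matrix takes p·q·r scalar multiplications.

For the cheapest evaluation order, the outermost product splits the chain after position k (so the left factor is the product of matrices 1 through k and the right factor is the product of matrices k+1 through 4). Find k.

3

Adjacent pairs: M1M2 = 3·2·120 = 720; M2M3 = 2·120·3 = 720; M3M4 = 120·3·115 = 41400.
Length 3: M1..M3: k=1: 0+720+3·2·3=738; k=2: 720+0+3·120·3=1800 → min 738 | M2..M4: k=2: 0+41400+2·120·115=69000; k=3: 720+0+2·3·115=1410 → min 1410.
Top-level splits: k=1: (M1..M1)·(M2..M4) → 0+1410+3·2·115 = 2100; k=2: (M1..M2)·(M3..M4) → 720+41400+3·120·115 = 83520; k=3: (M1..M3)·(M4..M4) → 738+0+3·3·115 = 1773.
Best split is after M3, i.e. k = 3.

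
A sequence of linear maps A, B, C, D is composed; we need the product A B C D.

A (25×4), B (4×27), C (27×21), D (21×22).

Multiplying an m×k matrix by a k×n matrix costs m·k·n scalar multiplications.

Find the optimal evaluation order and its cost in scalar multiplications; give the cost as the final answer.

6316

Adjacent pairs: AB = 25·4·27 = 2700; BC = 4·27·21 = 2268; CD = 27·21·22 = 12474.
Length 3: A..C: k=1: 0+2268+25·4·21=4368; k=2: 2700+0+25·27·21=16875 → min 4368 | B..D: k=2: 0+12474+4·27·22=14850; k=3: 2268+0+4·21·22=4116 → min 4116.
Length 4: A..D: k=1: 0+4116+25·4·22=6316; k=2: 2700+12474+25·27·22=30024; k=3: 4368+0+25·21·22=15918 → min 6316.
Optimal parenthesization: (A ((B C) D)) with cost 6316.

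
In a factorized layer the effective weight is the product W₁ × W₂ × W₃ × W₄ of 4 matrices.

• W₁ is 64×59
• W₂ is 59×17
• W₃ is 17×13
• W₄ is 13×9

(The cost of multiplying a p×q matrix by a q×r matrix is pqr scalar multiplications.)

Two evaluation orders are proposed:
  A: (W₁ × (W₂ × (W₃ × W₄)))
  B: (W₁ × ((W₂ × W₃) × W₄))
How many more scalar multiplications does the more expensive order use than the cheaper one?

Order A = (W₁ × (W₂ × (W₃ × W₄))): (W₃ × W₄): 17×13 by 13×9 → 17×9, cost 17·13·9 = 1989; (W₂ × (W₃ × W₄)): 59×17 by 17×9 → 59×9, cost 59·17·9 = 9027; cumulative 11016; (W₁ × (W₂ × (W₃ × W₄))): 64×59 by 59×9 → 64×9, cost 64·59·9 = 33984; cumulative 45000. Total 45000.
Order B = (W₁ × ((W₂ × W₃) × W₄)): (W₂ × W₃): 59×17 by 17×13 → 59×13, cost 59·17·13 = 13039; ((W₂ × W₃) × W₄): 59×13 by 13×9 → 59×9, cost 59·13·9 = 6903; cumulative 19942; (W₁ × ((W₂ × W₃) × W₄)): 64×59 by 59×9 → 64×9, cost 64·59·9 = 33984; cumulative 53926. Total 53926.
Difference: |45000 − 53926| = 8926.

8926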